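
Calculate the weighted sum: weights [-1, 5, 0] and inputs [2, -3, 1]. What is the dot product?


Element-wise products:
-1 * 2 = -2
5 * -3 = -15
0 * 1 = 0
Sum = -2 + -15 + 0
= -17

-17


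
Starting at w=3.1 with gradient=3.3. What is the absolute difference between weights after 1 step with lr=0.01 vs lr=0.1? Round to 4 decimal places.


With lr=0.01: w_new = 3.1 - 0.01 * 3.3 = 3.067
With lr=0.1: w_new = 3.1 - 0.1 * 3.3 = 2.77
Absolute difference = |3.067 - 2.77|
= 0.2970

0.2970


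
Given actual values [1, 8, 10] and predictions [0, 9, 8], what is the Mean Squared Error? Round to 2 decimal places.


Differences: [1, -1, 2]
Squared errors: [1, 1, 4]
Sum of squared errors = 6
MSE = 6 / 3 = 2.00

2.00


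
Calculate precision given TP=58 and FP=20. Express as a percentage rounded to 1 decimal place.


Precision = TP / (TP + FP) * 100
= 58 / (58 + 20)
= 58 / 78
= 0.7436
= 74.4%

74.4


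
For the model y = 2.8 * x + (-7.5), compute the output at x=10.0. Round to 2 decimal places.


y = 2.8 * 10.0 + (-7.5)
= 28.0 + (-7.5)
= 20.50

20.50


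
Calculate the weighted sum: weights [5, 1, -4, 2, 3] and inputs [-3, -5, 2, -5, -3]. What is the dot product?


Element-wise products:
5 * -3 = -15
1 * -5 = -5
-4 * 2 = -8
2 * -5 = -10
3 * -3 = -9
Sum = -15 + -5 + -8 + -10 + -9
= -47

-47


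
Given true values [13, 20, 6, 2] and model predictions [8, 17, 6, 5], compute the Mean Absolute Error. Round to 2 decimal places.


Absolute errors: [5, 3, 0, 3]
Sum of absolute errors = 11
MAE = 11 / 4 = 2.75

2.75


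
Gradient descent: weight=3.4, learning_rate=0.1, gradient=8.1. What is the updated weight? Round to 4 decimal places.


w_new = w_old - lr * gradient
= 3.4 - 0.1 * 8.1
= 3.4 - (0.81)
= 2.5900

2.5900


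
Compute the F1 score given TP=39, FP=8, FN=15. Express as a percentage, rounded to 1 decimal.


Precision = TP / (TP + FP) = 39 / 47 = 0.8298
Recall = TP / (TP + FN) = 39 / 54 = 0.7222
F1 = 2 * P * R / (P + R)
= 2 * 0.8298 * 0.7222 / (0.8298 + 0.7222)
= 1.1986 / 1.552
= 0.7723
As percentage: 77.2%

77.2


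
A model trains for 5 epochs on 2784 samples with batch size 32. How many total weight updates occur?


Iterations per epoch = 2784 / 32 = 87
Total updates = iterations_per_epoch * epochs
= 87 * 5
= 435

435


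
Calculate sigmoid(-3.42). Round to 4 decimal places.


sigmoid(z) = 1 / (1 + exp(-z))
exp(-(-3.42)) = exp(3.42) = 30.5694
1 + 30.5694 = 31.5694
1 / 31.5694 = 0.0317

0.0317


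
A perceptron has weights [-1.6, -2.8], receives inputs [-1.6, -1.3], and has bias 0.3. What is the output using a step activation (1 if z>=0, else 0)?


z = w . x + b
= -1.6*-1.6 + -2.8*-1.3 + 0.3
= 2.56 + 3.64 + 0.3
= 6.2 + 0.3
= 6.5
Since z = 6.5 >= 0, output = 1

1


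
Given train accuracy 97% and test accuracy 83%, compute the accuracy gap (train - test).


Gap = train_accuracy - test_accuracy
= 97 - 83
= 14%
This gap suggests the model is overfitting.

14


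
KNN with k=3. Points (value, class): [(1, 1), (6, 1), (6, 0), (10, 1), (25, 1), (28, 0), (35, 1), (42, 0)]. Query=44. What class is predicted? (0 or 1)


Distances from query 44:
Point 42 (class 0): distance = 2
Point 35 (class 1): distance = 9
Point 28 (class 0): distance = 16
K=3 nearest neighbors: classes = [0, 1, 0]
Votes for class 1: 1 / 3
Majority vote => class 0

0


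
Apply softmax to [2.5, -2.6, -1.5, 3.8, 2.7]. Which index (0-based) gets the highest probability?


Softmax is a monotonic transformation, so it preserves the argmax.
We need to find the index of the maximum logit.
Index 0: 2.5
Index 1: -2.6
Index 2: -1.5
Index 3: 3.8
Index 4: 2.7
Maximum logit = 3.8 at index 3

3


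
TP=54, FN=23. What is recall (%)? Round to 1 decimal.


Recall = TP / (TP + FN) * 100
= 54 / (54 + 23)
= 54 / 77
= 0.7013
= 70.1%

70.1


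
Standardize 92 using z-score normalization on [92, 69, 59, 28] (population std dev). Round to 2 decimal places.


Mean = (92 + 69 + 59 + 28) / 4 = 62.0
Variance = sum((x_i - mean)^2) / n = 528.5
Std = sqrt(528.5) = 22.9891
Z = (x - mean) / std
= (92 - 62.0) / 22.9891
= 30.0 / 22.9891
= 1.30

1.30


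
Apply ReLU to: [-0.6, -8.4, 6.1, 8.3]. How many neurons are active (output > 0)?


ReLU(x) = max(0, x) for each element:
ReLU(-0.6) = 0
ReLU(-8.4) = 0
ReLU(6.1) = 6.1
ReLU(8.3) = 8.3
Active neurons (>0): 2

2


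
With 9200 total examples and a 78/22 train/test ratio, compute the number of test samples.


Train samples = 9200 * 78% = 7176
Test samples = 9200 - 7176
= 2024

2024


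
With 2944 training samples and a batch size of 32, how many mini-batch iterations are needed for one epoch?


Iterations per epoch = dataset_size / batch_size
= 2944 / 32
= 92

92


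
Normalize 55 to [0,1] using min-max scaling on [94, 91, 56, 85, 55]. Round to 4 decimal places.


Min = 55, Max = 94
Range = 94 - 55 = 39
Scaled = (x - min) / (max - min)
= (55 - 55) / 39
= 0 / 39
= 0.0000

0.0000


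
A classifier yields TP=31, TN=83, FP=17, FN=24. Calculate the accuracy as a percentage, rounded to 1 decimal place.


Accuracy = (TP + TN) / (TP + TN + FP + FN) * 100
= (31 + 83) / (31 + 83 + 17 + 24)
= 114 / 155
= 0.7355
= 73.5%

73.5


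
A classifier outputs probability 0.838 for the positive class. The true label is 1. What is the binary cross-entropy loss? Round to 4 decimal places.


For y=1: Loss = -log(p)
= -log(0.838)
= -(-0.1767)
= 0.1767

0.1767


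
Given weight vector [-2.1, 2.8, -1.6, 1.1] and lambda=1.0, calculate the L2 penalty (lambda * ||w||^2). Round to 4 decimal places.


Squaring each weight:
(-2.1)^2 = 4.41
2.8^2 = 7.84
(-1.6)^2 = 2.56
1.1^2 = 1.21
Sum of squares = 16.02
Penalty = 1.0 * 16.02 = 16.0200

16.0200


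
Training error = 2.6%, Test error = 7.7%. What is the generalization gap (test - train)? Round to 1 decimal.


Generalization gap = test_error - train_error
= 7.7 - 2.6
= 5.1%
A moderate gap.

5.1


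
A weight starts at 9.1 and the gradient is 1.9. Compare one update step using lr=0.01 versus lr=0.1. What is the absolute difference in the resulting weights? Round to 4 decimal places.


With lr=0.01: w_new = 9.1 - 0.01 * 1.9 = 9.081
With lr=0.1: w_new = 9.1 - 0.1 * 1.9 = 8.91
Absolute difference = |9.081 - 8.91|
= 0.1710

0.1710


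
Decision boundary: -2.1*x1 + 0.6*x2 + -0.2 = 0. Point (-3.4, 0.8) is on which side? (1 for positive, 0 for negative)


Compute -2.1 * -3.4 + 0.6 * 0.8 + -0.2
= 7.14 + 0.48 + -0.2
= 7.42
Since 7.42 >= 0, the point is on the positive side.

1


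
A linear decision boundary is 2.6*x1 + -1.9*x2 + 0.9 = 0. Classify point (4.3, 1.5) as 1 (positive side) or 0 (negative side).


Compute 2.6 * 4.3 + -1.9 * 1.5 + 0.9
= 11.18 + -2.85 + 0.9
= 9.23
Since 9.23 >= 0, the point is on the positive side.

1


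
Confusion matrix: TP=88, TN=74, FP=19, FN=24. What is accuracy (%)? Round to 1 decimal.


Accuracy = (TP + TN) / (TP + TN + FP + FN) * 100
= (88 + 74) / (88 + 74 + 19 + 24)
= 162 / 205
= 0.7902
= 79.0%

79.0


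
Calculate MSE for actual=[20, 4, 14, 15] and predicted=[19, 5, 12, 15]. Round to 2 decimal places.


Differences: [1, -1, 2, 0]
Squared errors: [1, 1, 4, 0]
Sum of squared errors = 6
MSE = 6 / 4 = 1.50

1.50


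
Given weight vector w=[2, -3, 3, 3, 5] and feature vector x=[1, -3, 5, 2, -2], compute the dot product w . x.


Element-wise products:
2 * 1 = 2
-3 * -3 = 9
3 * 5 = 15
3 * 2 = 6
5 * -2 = -10
Sum = 2 + 9 + 15 + 6 + -10
= 22

22


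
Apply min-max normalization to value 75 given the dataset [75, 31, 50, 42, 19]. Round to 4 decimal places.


Min = 19, Max = 75
Range = 75 - 19 = 56
Scaled = (x - min) / (max - min)
= (75 - 19) / 56
= 56 / 56
= 1.0000

1.0000


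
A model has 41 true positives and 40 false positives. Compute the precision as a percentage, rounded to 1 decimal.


Precision = TP / (TP + FP) * 100
= 41 / (41 + 40)
= 41 / 81
= 0.5062
= 50.6%

50.6


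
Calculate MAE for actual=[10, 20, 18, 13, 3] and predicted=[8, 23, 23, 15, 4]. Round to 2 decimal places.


Absolute errors: [2, 3, 5, 2, 1]
Sum of absolute errors = 13
MAE = 13 / 5 = 2.60

2.60


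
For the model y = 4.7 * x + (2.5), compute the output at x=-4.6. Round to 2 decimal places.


y = 4.7 * -4.6 + (2.5)
= -21.62 + (2.5)
= -19.12

-19.12


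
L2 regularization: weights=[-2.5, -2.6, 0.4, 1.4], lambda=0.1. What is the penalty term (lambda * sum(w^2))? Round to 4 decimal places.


Squaring each weight:
(-2.5)^2 = 6.25
(-2.6)^2 = 6.76
0.4^2 = 0.16
1.4^2 = 1.96
Sum of squares = 15.13
Penalty = 0.1 * 15.13 = 1.5130

1.5130


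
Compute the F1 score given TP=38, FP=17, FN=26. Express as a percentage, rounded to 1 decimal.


Precision = TP / (TP + FP) = 38 / 55 = 0.6909
Recall = TP / (TP + FN) = 38 / 64 = 0.5938
F1 = 2 * P * R / (P + R)
= 2 * 0.6909 * 0.5938 / (0.6909 + 0.5938)
= 0.8205 / 1.2847
= 0.6387
As percentage: 63.9%

63.9


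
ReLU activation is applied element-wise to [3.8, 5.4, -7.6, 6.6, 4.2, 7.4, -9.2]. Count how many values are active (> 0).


ReLU(x) = max(0, x) for each element:
ReLU(3.8) = 3.8
ReLU(5.4) = 5.4
ReLU(-7.6) = 0
ReLU(6.6) = 6.6
ReLU(4.2) = 4.2
ReLU(7.4) = 7.4
ReLU(-9.2) = 0
Active neurons (>0): 5

5


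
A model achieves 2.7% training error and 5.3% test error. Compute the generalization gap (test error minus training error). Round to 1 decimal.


Generalization gap = test_error - train_error
= 5.3 - 2.7
= 2.6%
A moderate gap.

2.6


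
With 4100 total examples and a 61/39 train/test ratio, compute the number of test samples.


Train samples = 4100 * 61% = 2501
Test samples = 4100 - 2501
= 1599

1599


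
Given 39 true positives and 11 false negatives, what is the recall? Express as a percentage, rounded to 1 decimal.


Recall = TP / (TP + FN) * 100
= 39 / (39 + 11)
= 39 / 50
= 0.78
= 78.0%

78.0


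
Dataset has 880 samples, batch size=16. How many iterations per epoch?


Iterations per epoch = dataset_size / batch_size
= 880 / 16
= 55

55


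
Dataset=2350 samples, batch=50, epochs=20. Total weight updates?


Iterations per epoch = 2350 / 50 = 47
Total updates = iterations_per_epoch * epochs
= 47 * 20
= 940

940


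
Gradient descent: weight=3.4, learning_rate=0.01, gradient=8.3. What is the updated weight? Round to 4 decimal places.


w_new = w_old - lr * gradient
= 3.4 - 0.01 * 8.3
= 3.4 - (0.083)
= 3.3170

3.3170


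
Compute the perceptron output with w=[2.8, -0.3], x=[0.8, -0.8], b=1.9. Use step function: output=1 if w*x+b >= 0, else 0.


z = w . x + b
= 2.8*0.8 + -0.3*-0.8 + 1.9
= 2.24 + 0.24 + 1.9
= 2.48 + 1.9
= 4.38
Since z = 4.38 >= 0, output = 1

1


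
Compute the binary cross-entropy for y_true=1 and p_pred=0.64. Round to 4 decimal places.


For y=1: Loss = -log(p)
= -log(0.64)
= -(-0.4463)
= 0.4463

0.4463


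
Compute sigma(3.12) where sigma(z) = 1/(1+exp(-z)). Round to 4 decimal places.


sigmoid(z) = 1 / (1 + exp(-z))
exp(-(3.12)) = exp(-3.12) = 0.0442
1 + 0.0442 = 1.0442
1 / 1.0442 = 0.9577

0.9577


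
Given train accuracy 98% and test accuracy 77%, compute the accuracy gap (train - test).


Gap = train_accuracy - test_accuracy
= 98 - 77
= 21%
This large gap strongly indicates overfitting.

21


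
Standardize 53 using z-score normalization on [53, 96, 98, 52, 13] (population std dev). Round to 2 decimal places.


Mean = (53 + 96 + 98 + 52 + 13) / 5 = 62.4
Variance = sum((x_i - mean)^2) / n = 1006.64
Std = sqrt(1006.64) = 31.7276
Z = (x - mean) / std
= (53 - 62.4) / 31.7276
= -9.4 / 31.7276
= -0.30

-0.30


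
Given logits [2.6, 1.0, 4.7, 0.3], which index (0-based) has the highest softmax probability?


Softmax is a monotonic transformation, so it preserves the argmax.
We need to find the index of the maximum logit.
Index 0: 2.6
Index 1: 1.0
Index 2: 4.7
Index 3: 0.3
Maximum logit = 4.7 at index 2

2


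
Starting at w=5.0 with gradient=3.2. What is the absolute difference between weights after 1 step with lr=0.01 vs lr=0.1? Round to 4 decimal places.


With lr=0.01: w_new = 5.0 - 0.01 * 3.2 = 4.968
With lr=0.1: w_new = 5.0 - 0.1 * 3.2 = 4.68
Absolute difference = |4.968 - 4.68|
= 0.2880

0.2880


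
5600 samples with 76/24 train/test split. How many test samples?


Train samples = 5600 * 76% = 4256
Test samples = 5600 - 4256
= 1344

1344


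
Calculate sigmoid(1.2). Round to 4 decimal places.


sigmoid(z) = 1 / (1 + exp(-z))
exp(-(1.2)) = exp(-1.2) = 0.3012
1 + 0.3012 = 1.3012
1 / 1.3012 = 0.7685

0.7685


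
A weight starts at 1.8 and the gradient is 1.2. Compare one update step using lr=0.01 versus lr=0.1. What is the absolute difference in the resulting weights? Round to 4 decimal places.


With lr=0.01: w_new = 1.8 - 0.01 * 1.2 = 1.788
With lr=0.1: w_new = 1.8 - 0.1 * 1.2 = 1.68
Absolute difference = |1.788 - 1.68|
= 0.1080

0.1080


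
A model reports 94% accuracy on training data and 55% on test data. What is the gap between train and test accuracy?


Gap = train_accuracy - test_accuracy
= 94 - 55
= 39%
This large gap strongly indicates overfitting.

39


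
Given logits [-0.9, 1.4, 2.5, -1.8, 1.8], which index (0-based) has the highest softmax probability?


Softmax is a monotonic transformation, so it preserves the argmax.
We need to find the index of the maximum logit.
Index 0: -0.9
Index 1: 1.4
Index 2: 2.5
Index 3: -1.8
Index 4: 1.8
Maximum logit = 2.5 at index 2

2


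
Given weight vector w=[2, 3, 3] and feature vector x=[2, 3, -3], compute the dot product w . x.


Element-wise products:
2 * 2 = 4
3 * 3 = 9
3 * -3 = -9
Sum = 4 + 9 + -9
= 4

4


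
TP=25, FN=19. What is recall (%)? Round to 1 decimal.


Recall = TP / (TP + FN) * 100
= 25 / (25 + 19)
= 25 / 44
= 0.5682
= 56.8%

56.8


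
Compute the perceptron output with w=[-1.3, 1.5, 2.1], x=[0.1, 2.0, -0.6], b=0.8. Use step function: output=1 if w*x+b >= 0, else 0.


z = w . x + b
= -1.3*0.1 + 1.5*2.0 + 2.1*-0.6 + 0.8
= -0.13 + 3.0 + -1.26 + 0.8
= 1.61 + 0.8
= 2.41
Since z = 2.41 >= 0, output = 1

1


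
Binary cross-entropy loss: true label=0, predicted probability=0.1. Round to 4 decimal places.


For y=0: Loss = -log(1-p)
= -log(1 - 0.1)
= -log(0.9)
= -(-0.1054)
= 0.1054

0.1054


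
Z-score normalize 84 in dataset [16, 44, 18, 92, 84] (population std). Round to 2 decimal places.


Mean = (16 + 44 + 18 + 92 + 84) / 5 = 50.8
Variance = sum((x_i - mean)^2) / n = 1026.56
Std = sqrt(1026.56) = 32.04
Z = (x - mean) / std
= (84 - 50.8) / 32.04
= 33.2 / 32.04
= 1.04

1.04


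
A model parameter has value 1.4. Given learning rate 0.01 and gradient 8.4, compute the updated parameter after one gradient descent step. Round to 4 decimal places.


w_new = w_old - lr * gradient
= 1.4 - 0.01 * 8.4
= 1.4 - (0.084)
= 1.3160

1.3160


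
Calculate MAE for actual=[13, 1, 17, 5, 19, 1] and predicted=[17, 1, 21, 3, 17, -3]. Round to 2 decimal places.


Absolute errors: [4, 0, 4, 2, 2, 4]
Sum of absolute errors = 16
MAE = 16 / 6 = 2.67

2.67


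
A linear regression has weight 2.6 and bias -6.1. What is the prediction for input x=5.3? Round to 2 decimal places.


y = 2.6 * 5.3 + (-6.1)
= 13.78 + (-6.1)
= 7.68

7.68


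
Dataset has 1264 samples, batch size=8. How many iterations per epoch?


Iterations per epoch = dataset_size / batch_size
= 1264 / 8
= 158

158


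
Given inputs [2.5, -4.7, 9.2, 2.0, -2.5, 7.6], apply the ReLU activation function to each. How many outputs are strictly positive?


ReLU(x) = max(0, x) for each element:
ReLU(2.5) = 2.5
ReLU(-4.7) = 0
ReLU(9.2) = 9.2
ReLU(2.0) = 2.0
ReLU(-2.5) = 0
ReLU(7.6) = 7.6
Active neurons (>0): 4

4


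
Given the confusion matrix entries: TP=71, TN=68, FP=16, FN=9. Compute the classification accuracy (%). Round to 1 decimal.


Accuracy = (TP + TN) / (TP + TN + FP + FN) * 100
= (71 + 68) / (71 + 68 + 16 + 9)
= 139 / 164
= 0.8476
= 84.8%

84.8


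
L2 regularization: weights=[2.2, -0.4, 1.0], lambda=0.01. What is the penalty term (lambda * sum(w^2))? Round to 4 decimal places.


Squaring each weight:
2.2^2 = 4.84
(-0.4)^2 = 0.16
1.0^2 = 1.0
Sum of squares = 6.0
Penalty = 0.01 * 6.0 = 0.0600

0.0600


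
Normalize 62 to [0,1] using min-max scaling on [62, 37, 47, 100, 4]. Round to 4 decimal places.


Min = 4, Max = 100
Range = 100 - 4 = 96
Scaled = (x - min) / (max - min)
= (62 - 4) / 96
= 58 / 96
= 0.6042

0.6042


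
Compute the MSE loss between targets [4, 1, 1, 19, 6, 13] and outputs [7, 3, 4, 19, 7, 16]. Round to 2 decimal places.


Differences: [-3, -2, -3, 0, -1, -3]
Squared errors: [9, 4, 9, 0, 1, 9]
Sum of squared errors = 32
MSE = 32 / 6 = 5.33

5.33


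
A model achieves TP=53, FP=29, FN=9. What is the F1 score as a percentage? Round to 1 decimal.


Precision = TP / (TP + FP) = 53 / 82 = 0.6463
Recall = TP / (TP + FN) = 53 / 62 = 0.8548
F1 = 2 * P * R / (P + R)
= 2 * 0.6463 * 0.8548 / (0.6463 + 0.8548)
= 1.105 / 1.5012
= 0.7361
As percentage: 73.6%

73.6


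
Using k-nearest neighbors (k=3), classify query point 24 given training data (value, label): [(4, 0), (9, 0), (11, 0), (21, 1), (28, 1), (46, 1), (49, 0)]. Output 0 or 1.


Distances from query 24:
Point 21 (class 1): distance = 3
Point 28 (class 1): distance = 4
Point 11 (class 0): distance = 13
K=3 nearest neighbors: classes = [1, 1, 0]
Votes for class 1: 2 / 3
Majority vote => class 1

1


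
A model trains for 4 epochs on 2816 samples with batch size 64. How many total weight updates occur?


Iterations per epoch = 2816 / 64 = 44
Total updates = iterations_per_epoch * epochs
= 44 * 4
= 176

176


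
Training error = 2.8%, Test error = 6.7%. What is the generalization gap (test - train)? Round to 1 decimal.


Generalization gap = test_error - train_error
= 6.7 - 2.8
= 3.9%
A moderate gap.

3.9


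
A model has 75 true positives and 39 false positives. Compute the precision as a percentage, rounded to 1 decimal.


Precision = TP / (TP + FP) * 100
= 75 / (75 + 39)
= 75 / 114
= 0.6579
= 65.8%

65.8


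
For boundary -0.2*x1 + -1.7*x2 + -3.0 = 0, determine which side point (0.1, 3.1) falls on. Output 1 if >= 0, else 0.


Compute -0.2 * 0.1 + -1.7 * 3.1 + -3.0
= -0.02 + -5.27 + -3.0
= -8.29
Since -8.29 < 0, the point is on the negative side.

0


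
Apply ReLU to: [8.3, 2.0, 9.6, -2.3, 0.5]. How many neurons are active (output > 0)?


ReLU(x) = max(0, x) for each element:
ReLU(8.3) = 8.3
ReLU(2.0) = 2.0
ReLU(9.6) = 9.6
ReLU(-2.3) = 0
ReLU(0.5) = 0.5
Active neurons (>0): 4

4


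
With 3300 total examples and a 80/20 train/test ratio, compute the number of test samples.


Train samples = 3300 * 80% = 2640
Test samples = 3300 - 2640
= 660

660


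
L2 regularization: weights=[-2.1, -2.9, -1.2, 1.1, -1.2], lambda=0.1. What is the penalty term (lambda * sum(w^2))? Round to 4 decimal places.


Squaring each weight:
(-2.1)^2 = 4.41
(-2.9)^2 = 8.41
(-1.2)^2 = 1.44
1.1^2 = 1.21
(-1.2)^2 = 1.44
Sum of squares = 16.91
Penalty = 0.1 * 16.91 = 1.6910

1.6910


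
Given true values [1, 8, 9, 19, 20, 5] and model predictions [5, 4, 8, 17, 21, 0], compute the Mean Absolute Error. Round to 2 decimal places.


Absolute errors: [4, 4, 1, 2, 1, 5]
Sum of absolute errors = 17
MAE = 17 / 6 = 2.83

2.83


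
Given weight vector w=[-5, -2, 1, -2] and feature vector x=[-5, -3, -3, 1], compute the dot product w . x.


Element-wise products:
-5 * -5 = 25
-2 * -3 = 6
1 * -3 = -3
-2 * 1 = -2
Sum = 25 + 6 + -3 + -2
= 26

26


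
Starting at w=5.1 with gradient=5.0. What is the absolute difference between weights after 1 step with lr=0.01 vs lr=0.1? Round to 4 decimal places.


With lr=0.01: w_new = 5.1 - 0.01 * 5.0 = 5.05
With lr=0.1: w_new = 5.1 - 0.1 * 5.0 = 4.6
Absolute difference = |5.05 - 4.6|
= 0.4500

0.4500


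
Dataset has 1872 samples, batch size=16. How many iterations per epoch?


Iterations per epoch = dataset_size / batch_size
= 1872 / 16
= 117

117


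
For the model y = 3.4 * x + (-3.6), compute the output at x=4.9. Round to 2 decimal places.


y = 3.4 * 4.9 + (-3.6)
= 16.66 + (-3.6)
= 13.06

13.06


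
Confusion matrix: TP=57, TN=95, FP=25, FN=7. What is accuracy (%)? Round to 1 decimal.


Accuracy = (TP + TN) / (TP + TN + FP + FN) * 100
= (57 + 95) / (57 + 95 + 25 + 7)
= 152 / 184
= 0.8261
= 82.6%

82.6


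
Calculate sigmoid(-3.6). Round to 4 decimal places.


sigmoid(z) = 1 / (1 + exp(-z))
exp(-(-3.6)) = exp(3.6) = 36.5982
1 + 36.5982 = 37.5982
1 / 37.5982 = 0.0266

0.0266


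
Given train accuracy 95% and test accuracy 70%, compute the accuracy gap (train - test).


Gap = train_accuracy - test_accuracy
= 95 - 70
= 25%
This large gap strongly indicates overfitting.

25


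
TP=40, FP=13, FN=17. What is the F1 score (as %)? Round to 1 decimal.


Precision = TP / (TP + FP) = 40 / 53 = 0.7547
Recall = TP / (TP + FN) = 40 / 57 = 0.7018
F1 = 2 * P * R / (P + R)
= 2 * 0.7547 * 0.7018 / (0.7547 + 0.7018)
= 1.0593 / 1.4565
= 0.7273
As percentage: 72.7%

72.7


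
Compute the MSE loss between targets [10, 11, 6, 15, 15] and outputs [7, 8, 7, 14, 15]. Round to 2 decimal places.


Differences: [3, 3, -1, 1, 0]
Squared errors: [9, 9, 1, 1, 0]
Sum of squared errors = 20
MSE = 20 / 5 = 4.00

4.00


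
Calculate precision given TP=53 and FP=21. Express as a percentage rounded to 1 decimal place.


Precision = TP / (TP + FP) * 100
= 53 / (53 + 21)
= 53 / 74
= 0.7162
= 71.6%

71.6


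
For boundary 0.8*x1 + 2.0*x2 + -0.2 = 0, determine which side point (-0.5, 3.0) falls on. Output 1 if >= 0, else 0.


Compute 0.8 * -0.5 + 2.0 * 3.0 + -0.2
= -0.4 + 6.0 + -0.2
= 5.4
Since 5.4 >= 0, the point is on the positive side.

1


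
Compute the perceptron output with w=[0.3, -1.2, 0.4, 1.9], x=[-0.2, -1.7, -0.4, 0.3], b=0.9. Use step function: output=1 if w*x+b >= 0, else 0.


z = w . x + b
= 0.3*-0.2 + -1.2*-1.7 + 0.4*-0.4 + 1.9*0.3 + 0.9
= -0.06 + 2.04 + -0.16 + 0.57 + 0.9
= 2.39 + 0.9
= 3.29
Since z = 3.29 >= 0, output = 1

1


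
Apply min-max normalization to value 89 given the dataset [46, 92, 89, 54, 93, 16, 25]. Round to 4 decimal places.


Min = 16, Max = 93
Range = 93 - 16 = 77
Scaled = (x - min) / (max - min)
= (89 - 16) / 77
= 73 / 77
= 0.9481

0.9481


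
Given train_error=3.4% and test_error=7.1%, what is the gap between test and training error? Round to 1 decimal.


Generalization gap = test_error - train_error
= 7.1 - 3.4
= 3.7%
A moderate gap.

3.7


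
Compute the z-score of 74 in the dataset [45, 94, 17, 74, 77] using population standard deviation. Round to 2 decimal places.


Mean = (45 + 94 + 17 + 74 + 77) / 5 = 61.4
Variance = sum((x_i - mean)^2) / n = 741.04
Std = sqrt(741.04) = 27.222
Z = (x - mean) / std
= (74 - 61.4) / 27.222
= 12.6 / 27.222
= 0.46

0.46


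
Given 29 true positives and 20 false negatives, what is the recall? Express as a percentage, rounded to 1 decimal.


Recall = TP / (TP + FN) * 100
= 29 / (29 + 20)
= 29 / 49
= 0.5918
= 59.2%

59.2


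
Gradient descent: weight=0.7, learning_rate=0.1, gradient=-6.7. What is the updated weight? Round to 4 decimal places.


w_new = w_old - lr * gradient
= 0.7 - 0.1 * -6.7
= 0.7 - (-0.67)
= 1.3700

1.3700


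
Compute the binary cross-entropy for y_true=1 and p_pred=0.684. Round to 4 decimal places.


For y=1: Loss = -log(p)
= -log(0.684)
= -(-0.3798)
= 0.3798

0.3798


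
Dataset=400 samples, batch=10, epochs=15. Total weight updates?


Iterations per epoch = 400 / 10 = 40
Total updates = iterations_per_epoch * epochs
= 40 * 15
= 600

600


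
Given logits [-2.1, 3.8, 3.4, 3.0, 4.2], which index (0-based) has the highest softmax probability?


Softmax is a monotonic transformation, so it preserves the argmax.
We need to find the index of the maximum logit.
Index 0: -2.1
Index 1: 3.8
Index 2: 3.4
Index 3: 3.0
Index 4: 4.2
Maximum logit = 4.2 at index 4

4


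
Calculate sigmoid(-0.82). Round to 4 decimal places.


sigmoid(z) = 1 / (1 + exp(-z))
exp(-(-0.82)) = exp(0.82) = 2.2705
1 + 2.2705 = 3.2705
1 / 3.2705 = 0.3058

0.3058


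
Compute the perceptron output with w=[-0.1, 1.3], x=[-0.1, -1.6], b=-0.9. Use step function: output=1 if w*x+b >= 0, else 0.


z = w . x + b
= -0.1*-0.1 + 1.3*-1.6 + -0.9
= 0.01 + -2.08 + -0.9
= -2.07 + -0.9
= -2.97
Since z = -2.97 < 0, output = 0

0


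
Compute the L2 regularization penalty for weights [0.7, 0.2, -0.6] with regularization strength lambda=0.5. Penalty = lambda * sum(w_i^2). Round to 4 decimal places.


Squaring each weight:
0.7^2 = 0.49
0.2^2 = 0.04
(-0.6)^2 = 0.36
Sum of squares = 0.89
Penalty = 0.5 * 0.89 = 0.4450

0.4450


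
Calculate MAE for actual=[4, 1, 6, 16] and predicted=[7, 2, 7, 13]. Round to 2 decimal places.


Absolute errors: [3, 1, 1, 3]
Sum of absolute errors = 8
MAE = 8 / 4 = 2.00

2.00


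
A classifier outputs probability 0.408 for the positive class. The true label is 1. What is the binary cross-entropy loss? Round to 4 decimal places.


For y=1: Loss = -log(p)
= -log(0.408)
= -(-0.8965)
= 0.8965

0.8965


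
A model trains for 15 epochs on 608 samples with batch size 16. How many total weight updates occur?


Iterations per epoch = 608 / 16 = 38
Total updates = iterations_per_epoch * epochs
= 38 * 15
= 570

570


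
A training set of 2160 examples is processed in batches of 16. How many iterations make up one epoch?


Iterations per epoch = dataset_size / batch_size
= 2160 / 16
= 135

135


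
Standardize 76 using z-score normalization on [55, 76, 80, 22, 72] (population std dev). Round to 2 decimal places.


Mean = (55 + 76 + 80 + 22 + 72) / 5 = 61.0
Variance = sum((x_i - mean)^2) / n = 452.8
Std = sqrt(452.8) = 21.2791
Z = (x - mean) / std
= (76 - 61.0) / 21.2791
= 15.0 / 21.2791
= 0.70

0.70


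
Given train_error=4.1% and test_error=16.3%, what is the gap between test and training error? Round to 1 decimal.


Generalization gap = test_error - train_error
= 16.3 - 4.1
= 12.2%
A large gap suggests overfitting.

12.2


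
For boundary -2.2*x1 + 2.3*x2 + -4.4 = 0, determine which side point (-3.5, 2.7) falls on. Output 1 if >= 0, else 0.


Compute -2.2 * -3.5 + 2.3 * 2.7 + -4.4
= 7.7 + 6.21 + -4.4
= 9.51
Since 9.51 >= 0, the point is on the positive side.

1


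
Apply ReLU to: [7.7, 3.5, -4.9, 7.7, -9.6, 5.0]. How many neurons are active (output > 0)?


ReLU(x) = max(0, x) for each element:
ReLU(7.7) = 7.7
ReLU(3.5) = 3.5
ReLU(-4.9) = 0
ReLU(7.7) = 7.7
ReLU(-9.6) = 0
ReLU(5.0) = 5.0
Active neurons (>0): 4

4


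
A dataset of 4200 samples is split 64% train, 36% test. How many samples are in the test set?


Train samples = 4200 * 64% = 2688
Test samples = 4200 - 2688
= 1512

1512


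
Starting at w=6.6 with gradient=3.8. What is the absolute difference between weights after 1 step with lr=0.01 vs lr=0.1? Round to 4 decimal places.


With lr=0.01: w_new = 6.6 - 0.01 * 3.8 = 6.562
With lr=0.1: w_new = 6.6 - 0.1 * 3.8 = 6.22
Absolute difference = |6.562 - 6.22|
= 0.3420

0.3420


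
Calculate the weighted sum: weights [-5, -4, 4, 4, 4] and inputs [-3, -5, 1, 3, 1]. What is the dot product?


Element-wise products:
-5 * -3 = 15
-4 * -5 = 20
4 * 1 = 4
4 * 3 = 12
4 * 1 = 4
Sum = 15 + 20 + 4 + 12 + 4
= 55

55


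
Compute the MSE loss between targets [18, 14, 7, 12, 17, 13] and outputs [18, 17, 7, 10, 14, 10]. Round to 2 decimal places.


Differences: [0, -3, 0, 2, 3, 3]
Squared errors: [0, 9, 0, 4, 9, 9]
Sum of squared errors = 31
MSE = 31 / 6 = 5.17

5.17


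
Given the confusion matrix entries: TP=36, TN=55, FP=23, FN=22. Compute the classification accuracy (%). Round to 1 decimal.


Accuracy = (TP + TN) / (TP + TN + FP + FN) * 100
= (36 + 55) / (36 + 55 + 23 + 22)
= 91 / 136
= 0.6691
= 66.9%

66.9


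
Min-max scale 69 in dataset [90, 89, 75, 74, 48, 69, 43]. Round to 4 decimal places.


Min = 43, Max = 90
Range = 90 - 43 = 47
Scaled = (x - min) / (max - min)
= (69 - 43) / 47
= 26 / 47
= 0.5532

0.5532


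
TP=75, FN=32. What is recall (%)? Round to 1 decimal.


Recall = TP / (TP + FN) * 100
= 75 / (75 + 32)
= 75 / 107
= 0.7009
= 70.1%

70.1


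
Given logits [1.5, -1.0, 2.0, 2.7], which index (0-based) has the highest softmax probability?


Softmax is a monotonic transformation, so it preserves the argmax.
We need to find the index of the maximum logit.
Index 0: 1.5
Index 1: -1.0
Index 2: 2.0
Index 3: 2.7
Maximum logit = 2.7 at index 3

3


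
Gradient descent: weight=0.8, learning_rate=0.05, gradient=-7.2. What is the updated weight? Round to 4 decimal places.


w_new = w_old - lr * gradient
= 0.8 - 0.05 * -7.2
= 0.8 - (-0.36)
= 1.1600

1.1600


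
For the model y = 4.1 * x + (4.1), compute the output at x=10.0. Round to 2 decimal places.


y = 4.1 * 10.0 + (4.1)
= 41.0 + (4.1)
= 45.10

45.10


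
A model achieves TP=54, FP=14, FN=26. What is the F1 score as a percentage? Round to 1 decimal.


Precision = TP / (TP + FP) = 54 / 68 = 0.7941
Recall = TP / (TP + FN) = 54 / 80 = 0.675
F1 = 2 * P * R / (P + R)
= 2 * 0.7941 * 0.675 / (0.7941 + 0.675)
= 1.0721 / 1.4691
= 0.7297
As percentage: 73.0%

73.0


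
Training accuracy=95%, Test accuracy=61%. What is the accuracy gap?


Gap = train_accuracy - test_accuracy
= 95 - 61
= 34%
This large gap strongly indicates overfitting.

34


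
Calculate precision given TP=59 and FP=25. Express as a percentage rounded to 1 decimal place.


Precision = TP / (TP + FP) * 100
= 59 / (59 + 25)
= 59 / 84
= 0.7024
= 70.2%

70.2


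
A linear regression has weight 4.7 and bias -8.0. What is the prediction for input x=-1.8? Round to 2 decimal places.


y = 4.7 * -1.8 + (-8.0)
= -8.46 + (-8.0)
= -16.46

-16.46


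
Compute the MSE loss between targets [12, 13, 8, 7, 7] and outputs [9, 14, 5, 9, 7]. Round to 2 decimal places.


Differences: [3, -1, 3, -2, 0]
Squared errors: [9, 1, 9, 4, 0]
Sum of squared errors = 23
MSE = 23 / 5 = 4.60

4.60


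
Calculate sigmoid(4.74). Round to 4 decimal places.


sigmoid(z) = 1 / (1 + exp(-z))
exp(-(4.74)) = exp(-4.74) = 0.0087
1 + 0.0087 = 1.0087
1 / 1.0087 = 0.9913

0.9913


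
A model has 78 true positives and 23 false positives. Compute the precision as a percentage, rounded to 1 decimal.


Precision = TP / (TP + FP) * 100
= 78 / (78 + 23)
= 78 / 101
= 0.7723
= 77.2%

77.2


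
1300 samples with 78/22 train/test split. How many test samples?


Train samples = 1300 * 78% = 1014
Test samples = 1300 - 1014
= 286

286


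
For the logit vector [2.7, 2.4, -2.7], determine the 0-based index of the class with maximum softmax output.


Softmax is a monotonic transformation, so it preserves the argmax.
We need to find the index of the maximum logit.
Index 0: 2.7
Index 1: 2.4
Index 2: -2.7
Maximum logit = 2.7 at index 0

0


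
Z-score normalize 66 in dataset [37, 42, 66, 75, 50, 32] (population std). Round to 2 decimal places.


Mean = (37 + 42 + 66 + 75 + 50 + 32) / 6 = 50.3333
Variance = sum((x_i - mean)^2) / n = 239.5556
Std = sqrt(239.5556) = 15.4776
Z = (x - mean) / std
= (66 - 50.3333) / 15.4776
= 15.6667 / 15.4776
= 1.01

1.01


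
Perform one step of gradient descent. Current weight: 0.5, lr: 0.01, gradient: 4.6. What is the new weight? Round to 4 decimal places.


w_new = w_old - lr * gradient
= 0.5 - 0.01 * 4.6
= 0.5 - (0.046)
= 0.4540

0.4540


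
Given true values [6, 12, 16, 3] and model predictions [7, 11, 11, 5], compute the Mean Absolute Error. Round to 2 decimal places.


Absolute errors: [1, 1, 5, 2]
Sum of absolute errors = 9
MAE = 9 / 4 = 2.25

2.25


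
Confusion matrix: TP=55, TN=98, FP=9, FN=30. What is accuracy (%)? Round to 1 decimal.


Accuracy = (TP + TN) / (TP + TN + FP + FN) * 100
= (55 + 98) / (55 + 98 + 9 + 30)
= 153 / 192
= 0.7969
= 79.7%

79.7


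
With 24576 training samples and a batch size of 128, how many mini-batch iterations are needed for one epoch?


Iterations per epoch = dataset_size / batch_size
= 24576 / 128
= 192

192


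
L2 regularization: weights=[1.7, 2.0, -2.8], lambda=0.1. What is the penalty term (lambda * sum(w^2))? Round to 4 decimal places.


Squaring each weight:
1.7^2 = 2.89
2.0^2 = 4.0
(-2.8)^2 = 7.84
Sum of squares = 14.73
Penalty = 0.1 * 14.73 = 1.4730

1.4730


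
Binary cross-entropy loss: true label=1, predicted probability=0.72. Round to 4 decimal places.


For y=1: Loss = -log(p)
= -log(0.72)
= -(-0.3285)
= 0.3285

0.3285


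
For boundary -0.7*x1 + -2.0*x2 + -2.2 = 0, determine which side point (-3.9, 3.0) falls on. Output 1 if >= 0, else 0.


Compute -0.7 * -3.9 + -2.0 * 3.0 + -2.2
= 2.73 + -6.0 + -2.2
= -5.47
Since -5.47 < 0, the point is on the negative side.

0


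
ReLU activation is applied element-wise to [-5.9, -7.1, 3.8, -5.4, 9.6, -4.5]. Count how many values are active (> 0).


ReLU(x) = max(0, x) for each element:
ReLU(-5.9) = 0
ReLU(-7.1) = 0
ReLU(3.8) = 3.8
ReLU(-5.4) = 0
ReLU(9.6) = 9.6
ReLU(-4.5) = 0
Active neurons (>0): 2

2


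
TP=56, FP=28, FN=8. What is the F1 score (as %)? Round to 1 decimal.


Precision = TP / (TP + FP) = 56 / 84 = 0.6667
Recall = TP / (TP + FN) = 56 / 64 = 0.875
F1 = 2 * P * R / (P + R)
= 2 * 0.6667 * 0.875 / (0.6667 + 0.875)
= 1.1667 / 1.5417
= 0.7568
As percentage: 75.7%

75.7


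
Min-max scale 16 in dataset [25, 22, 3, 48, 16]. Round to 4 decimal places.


Min = 3, Max = 48
Range = 48 - 3 = 45
Scaled = (x - min) / (max - min)
= (16 - 3) / 45
= 13 / 45
= 0.2889

0.2889


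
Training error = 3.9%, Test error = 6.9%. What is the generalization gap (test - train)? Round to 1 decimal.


Generalization gap = test_error - train_error
= 6.9 - 3.9
= 3.0%
A moderate gap.

3.0


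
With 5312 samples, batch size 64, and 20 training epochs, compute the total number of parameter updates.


Iterations per epoch = 5312 / 64 = 83
Total updates = iterations_per_epoch * epochs
= 83 * 20
= 1660

1660


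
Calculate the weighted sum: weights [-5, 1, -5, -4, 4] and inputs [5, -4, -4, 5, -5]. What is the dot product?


Element-wise products:
-5 * 5 = -25
1 * -4 = -4
-5 * -4 = 20
-4 * 5 = -20
4 * -5 = -20
Sum = -25 + -4 + 20 + -20 + -20
= -49

-49


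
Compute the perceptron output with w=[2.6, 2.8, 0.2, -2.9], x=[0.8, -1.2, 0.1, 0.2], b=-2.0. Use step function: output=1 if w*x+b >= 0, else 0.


z = w . x + b
= 2.6*0.8 + 2.8*-1.2 + 0.2*0.1 + -2.9*0.2 + -2.0
= 2.08 + -3.36 + 0.02 + -0.58 + -2.0
= -1.84 + -2.0
= -3.84
Since z = -3.84 < 0, output = 0

0


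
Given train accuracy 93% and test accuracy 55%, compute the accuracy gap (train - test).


Gap = train_accuracy - test_accuracy
= 93 - 55
= 38%
This large gap strongly indicates overfitting.

38


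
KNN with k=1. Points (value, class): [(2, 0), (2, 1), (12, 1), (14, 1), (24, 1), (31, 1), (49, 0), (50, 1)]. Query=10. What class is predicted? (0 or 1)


Distances from query 10:
Point 12 (class 1): distance = 2
K=1 nearest neighbors: classes = [1]
Votes for class 1: 1 / 1
Majority vote => class 1

1


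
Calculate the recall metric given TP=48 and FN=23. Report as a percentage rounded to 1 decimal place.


Recall = TP / (TP + FN) * 100
= 48 / (48 + 23)
= 48 / 71
= 0.6761
= 67.6%

67.6


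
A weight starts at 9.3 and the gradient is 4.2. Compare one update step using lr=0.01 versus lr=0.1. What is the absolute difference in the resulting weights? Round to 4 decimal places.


With lr=0.01: w_new = 9.3 - 0.01 * 4.2 = 9.258
With lr=0.1: w_new = 9.3 - 0.1 * 4.2 = 8.88
Absolute difference = |9.258 - 8.88|
= 0.3780

0.3780


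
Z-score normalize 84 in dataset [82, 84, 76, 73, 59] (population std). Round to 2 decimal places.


Mean = (82 + 84 + 76 + 73 + 59) / 5 = 74.8
Variance = sum((x_i - mean)^2) / n = 78.16
Std = sqrt(78.16) = 8.8408
Z = (x - mean) / std
= (84 - 74.8) / 8.8408
= 9.2 / 8.8408
= 1.04

1.04


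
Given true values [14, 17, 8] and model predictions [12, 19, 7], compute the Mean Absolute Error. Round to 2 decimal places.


Absolute errors: [2, 2, 1]
Sum of absolute errors = 5
MAE = 5 / 3 = 1.67

1.67


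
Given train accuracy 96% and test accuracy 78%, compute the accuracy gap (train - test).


Gap = train_accuracy - test_accuracy
= 96 - 78
= 18%
This gap suggests the model is overfitting.

18


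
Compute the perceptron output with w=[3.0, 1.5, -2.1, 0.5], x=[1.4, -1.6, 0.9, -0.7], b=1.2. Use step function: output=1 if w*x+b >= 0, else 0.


z = w . x + b
= 3.0*1.4 + 1.5*-1.6 + -2.1*0.9 + 0.5*-0.7 + 1.2
= 4.2 + -2.4 + -1.89 + -0.35 + 1.2
= -0.44 + 1.2
= 0.76
Since z = 0.76 >= 0, output = 1

1


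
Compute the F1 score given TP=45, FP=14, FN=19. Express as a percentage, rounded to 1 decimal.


Precision = TP / (TP + FP) = 45 / 59 = 0.7627
Recall = TP / (TP + FN) = 45 / 64 = 0.7031
F1 = 2 * P * R / (P + R)
= 2 * 0.7627 * 0.7031 / (0.7627 + 0.7031)
= 1.0726 / 1.4658
= 0.7317
As percentage: 73.2%

73.2


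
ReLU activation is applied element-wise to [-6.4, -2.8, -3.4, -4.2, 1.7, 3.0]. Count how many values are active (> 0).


ReLU(x) = max(0, x) for each element:
ReLU(-6.4) = 0
ReLU(-2.8) = 0
ReLU(-3.4) = 0
ReLU(-4.2) = 0
ReLU(1.7) = 1.7
ReLU(3.0) = 3.0
Active neurons (>0): 2

2


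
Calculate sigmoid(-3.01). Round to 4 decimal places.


sigmoid(z) = 1 / (1 + exp(-z))
exp(-(-3.01)) = exp(3.01) = 20.2874
1 + 20.2874 = 21.2874
1 / 21.2874 = 0.0470

0.0470


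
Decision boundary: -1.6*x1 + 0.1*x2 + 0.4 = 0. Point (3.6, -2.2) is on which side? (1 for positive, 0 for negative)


Compute -1.6 * 3.6 + 0.1 * -2.2 + 0.4
= -5.76 + -0.22 + 0.4
= -5.58
Since -5.58 < 0, the point is on the negative side.

0


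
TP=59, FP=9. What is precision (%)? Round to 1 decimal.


Precision = TP / (TP + FP) * 100
= 59 / (59 + 9)
= 59 / 68
= 0.8676
= 86.8%

86.8


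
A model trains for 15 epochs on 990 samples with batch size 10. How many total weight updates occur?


Iterations per epoch = 990 / 10 = 99
Total updates = iterations_per_epoch * epochs
= 99 * 15
= 1485

1485


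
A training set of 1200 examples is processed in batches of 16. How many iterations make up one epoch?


Iterations per epoch = dataset_size / batch_size
= 1200 / 16
= 75

75


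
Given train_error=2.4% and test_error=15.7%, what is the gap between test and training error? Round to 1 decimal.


Generalization gap = test_error - train_error
= 15.7 - 2.4
= 13.3%
A large gap suggests overfitting.

13.3


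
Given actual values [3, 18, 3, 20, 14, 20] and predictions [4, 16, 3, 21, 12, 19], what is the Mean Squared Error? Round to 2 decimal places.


Differences: [-1, 2, 0, -1, 2, 1]
Squared errors: [1, 4, 0, 1, 4, 1]
Sum of squared errors = 11
MSE = 11 / 6 = 1.83

1.83


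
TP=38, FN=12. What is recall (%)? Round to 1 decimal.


Recall = TP / (TP + FN) * 100
= 38 / (38 + 12)
= 38 / 50
= 0.76
= 76.0%

76.0


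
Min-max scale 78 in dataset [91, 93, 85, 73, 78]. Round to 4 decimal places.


Min = 73, Max = 93
Range = 93 - 73 = 20
Scaled = (x - min) / (max - min)
= (78 - 73) / 20
= 5 / 20
= 0.2500

0.2500


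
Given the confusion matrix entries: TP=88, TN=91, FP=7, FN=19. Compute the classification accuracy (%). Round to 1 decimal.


Accuracy = (TP + TN) / (TP + TN + FP + FN) * 100
= (88 + 91) / (88 + 91 + 7 + 19)
= 179 / 205
= 0.8732
= 87.3%

87.3


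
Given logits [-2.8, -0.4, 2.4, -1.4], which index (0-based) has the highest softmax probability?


Softmax is a monotonic transformation, so it preserves the argmax.
We need to find the index of the maximum logit.
Index 0: -2.8
Index 1: -0.4
Index 2: 2.4
Index 3: -1.4
Maximum logit = 2.4 at index 2

2


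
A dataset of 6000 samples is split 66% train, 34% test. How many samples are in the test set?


Train samples = 6000 * 66% = 3960
Test samples = 6000 - 3960
= 2040

2040


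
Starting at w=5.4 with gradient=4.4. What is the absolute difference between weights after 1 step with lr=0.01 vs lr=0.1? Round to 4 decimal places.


With lr=0.01: w_new = 5.4 - 0.01 * 4.4 = 5.356
With lr=0.1: w_new = 5.4 - 0.1 * 4.4 = 4.96
Absolute difference = |5.356 - 4.96|
= 0.3960

0.3960
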